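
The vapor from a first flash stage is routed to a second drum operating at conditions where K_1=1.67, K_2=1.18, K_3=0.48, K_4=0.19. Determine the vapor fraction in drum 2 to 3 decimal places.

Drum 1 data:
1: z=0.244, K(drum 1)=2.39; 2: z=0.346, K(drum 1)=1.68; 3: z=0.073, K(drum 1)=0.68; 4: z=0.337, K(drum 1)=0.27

V/F (drum 2) = 0.577

Drum 1:
Iterate (Newton) starting at ψ₁ = 0.66:
  ψ₁ = 0.660: g = -0.1651, g' = -0.885 → ψ₁ = 0.474
  ψ₁ = 0.474: g = -0.0210, g' = -0.693 → ψ₁ = 0.443
Converged at ψ₁ = 0.443.
Drum-1 compositions:
  1: x = 0.151, y = 0.361
  2: x = 0.266, y = 0.447
  3: x = 0.085, y = 0.058
  4: x = 0.498, y = 0.134
Drum-2 feed = drum-1 vapor: z₂ = (0.3610, 0.4467, 0.0578, 0.1345).
Drum 2:
Rachford–Rice: g(ψ₂) = Σ zᵢ(Kᵢ−1)/(1+ψ₂(Kᵢ−1)) = 0.
g(0) = ΣzᵢKᵢ − 1 = 0.183 and g(1) = 1 − Σzᵢ/Kᵢ = -0.423, so a root lies in (0, 1).
Iterate (Newton) starting at ψ₂ = 0.5:
  ψ₂ = 0.500: g = 0.0312, g' = -0.381 → ψ₂ = 0.582
  ψ₂ = 0.582: g = -0.0024, g' = -0.444 → ψ₂ = 0.577
Converged at ψ₂ = 0.577.
  1: x = 0.260, y = 0.435
  2: x = 0.405, y = 0.478
  3: x = 0.083, y = 0.040
  4: x = 0.252, y = 0.048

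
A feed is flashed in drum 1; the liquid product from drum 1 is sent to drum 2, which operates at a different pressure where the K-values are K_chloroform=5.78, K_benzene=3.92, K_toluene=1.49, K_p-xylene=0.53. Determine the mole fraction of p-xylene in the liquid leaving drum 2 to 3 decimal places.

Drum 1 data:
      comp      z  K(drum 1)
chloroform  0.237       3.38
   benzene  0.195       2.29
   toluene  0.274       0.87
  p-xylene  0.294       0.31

x_p-xylene (drum 2) = 0.714

Drum 1:
Rachford–Rice: g(ψ₁) = Σ zᵢ(Kᵢ−1)/(1+ψ₁(Kᵢ−1)) = 0.
Check two-phase: ΣzᵢKᵢ = 1.577 > 1 and Σzᵢ/Kᵢ = 1.419 > 1, so g(0) = 0.577 > 0 and g(1) = -0.419 < 0.
Iterate (Newton) starting at ψ₁ = 0.5:
  ψ₁ = 0.500: g = 0.0627, g' = -0.731 → ψ₁ = 0.586
Converged at ψ₁ = 0.586.
Drum-1 compositions:
  chloroform: x = 0.099, y = 0.335
  benzene: x = 0.111, y = 0.254
  toluene: x = 0.297, y = 0.258
  p-xylene: x = 0.493, y = 0.153
Drum-2 feed = drum-1 liquid: z₂ = (0.0990, 0.1111, 0.2966, 0.4933).
Drum 2:
Iterate (Newton) starting at ψ₂ = 0.3:
  ψ₂ = 0.300: g = 0.2241, g' = -0.853 → ψ₂ = 0.563
  ψ₂ = 0.563: g = 0.0496, g' = -0.547 → ψ₂ = 0.654
  ψ₂ = 0.654: g = 0.0017, g' = -0.513 → ψ₂ = 0.657
Converged at ψ₂ = 0.657.
  chloroform: x = 0.024, y = 0.138
  benzene: x = 0.038, y = 0.149
  toluene: x = 0.224, y = 0.334
  p-xylene: x = 0.714, y = 0.378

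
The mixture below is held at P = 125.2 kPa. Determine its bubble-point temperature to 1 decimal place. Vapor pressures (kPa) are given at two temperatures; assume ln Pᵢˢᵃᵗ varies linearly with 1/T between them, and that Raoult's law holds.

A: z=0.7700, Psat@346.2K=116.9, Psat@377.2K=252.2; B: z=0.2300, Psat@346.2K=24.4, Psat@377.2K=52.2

Bubble-point temperature: ΣzᵢPᵢˢᵃᵗ(T) = P. Interpolate ln Pᵢˢᵃᵗ = aᵢ + bᵢ/T.
  T = 346.2 K: ΣzᵢPᵢˢᵃᵗ = 95.63 kPa
  T = 377.2 K: ΣzᵢPᵢˢᵃᵗ = 206.20 kPa
  T = 361.7 K: ΣzᵢPᵢˢᵃᵗ = 142.75 kPa
  T = 353.9 K: ΣzᵢPᵢˢᵃᵗ = 117.20 kPa
  T = 357.8 K: ΣzᵢPᵢˢᵃᵗ = 129.48 kPa
  T = 355.9 K: ΣzᵢPᵢˢᵃᵗ = 123.38 kPa
Interpolating between 355.9 K and 357.8 K gives T ≈ 356.5 K.

T = 356.5 K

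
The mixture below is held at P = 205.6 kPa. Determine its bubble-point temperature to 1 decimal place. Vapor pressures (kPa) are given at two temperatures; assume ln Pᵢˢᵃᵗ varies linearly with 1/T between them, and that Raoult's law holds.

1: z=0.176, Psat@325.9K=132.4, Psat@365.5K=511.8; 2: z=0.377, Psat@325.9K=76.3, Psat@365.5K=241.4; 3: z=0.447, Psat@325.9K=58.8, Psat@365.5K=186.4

Bubble-point temperature: ΣzᵢPᵢˢᵃᵗ(T) = P. Interpolate ln Pᵢˢᵃᵗ = aᵢ + bᵢ/T.
  T = 325.9 K: ΣzᵢPᵢˢᵃᵗ = 78.35 kPa
  T = 365.5 K: ΣzᵢPᵢˢᵃᵗ = 264.41 kPa
  T = 345.7 K: ΣzᵢPᵢˢᵃᵗ = 148.87 kPa
  T = 355.6 K: ΣzᵢPᵢˢᵃᵗ = 199.94 kPa
  T = 360.6 K: ΣzᵢPᵢˢᵃᵗ = 230.68 kPa
  T = 358.1 K: ΣzᵢPᵢˢᵃᵗ = 214.87 kPa
  T = 356.9 K: ΣzᵢPᵢˢᵃᵗ = 207.60 kPa
Interpolating between 355.6 K and 356.9 K gives T ≈ 356.6 K.

T = 356.6 K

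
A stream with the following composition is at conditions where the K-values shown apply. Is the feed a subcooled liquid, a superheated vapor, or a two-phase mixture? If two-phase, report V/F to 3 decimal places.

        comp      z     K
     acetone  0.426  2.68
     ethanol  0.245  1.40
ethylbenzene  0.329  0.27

ΣzᵢKᵢ = 1.574; Σzᵢ/Kᵢ = 1.552.
Both exceed 1, so a two-phase solution exists.
Let ψ = V/F and solve Σ zᵢ(Kᵢ−1)/(1+ψ(Kᵢ−1)) = 0.
Newton–Raphson from ψ = 0.53:
  ψ = 0.530: g = 0.0677, g' = -0.830 → ψ = 0.612
  ψ = 0.612: g = -0.0022, g' = -0.890 → ψ = 0.609
Converged at ψ = 0.609.

two-phase, V/F = 0.609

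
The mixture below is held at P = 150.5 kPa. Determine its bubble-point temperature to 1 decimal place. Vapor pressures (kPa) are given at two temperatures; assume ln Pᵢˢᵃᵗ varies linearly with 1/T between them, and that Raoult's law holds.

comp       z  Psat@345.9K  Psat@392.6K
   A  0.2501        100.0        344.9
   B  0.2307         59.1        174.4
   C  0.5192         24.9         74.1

T = 388.5 K

Bubble-point temperature: ΣzᵢPᵢˢᵃᵗ(T) = P. Interpolate ln Pᵢˢᵃᵗ = aᵢ + bᵢ/T.
  T = 345.9 K: ΣzᵢPᵢˢᵃᵗ = 51.57 kPa
  T = 392.6 K: ΣzᵢPᵢˢᵃᵗ = 164.97 kPa
  T = 369.2 K: ΣzᵢPᵢˢᵃᵗ = 95.50 kPa
  T = 380.9 K: ΣzᵢPᵢˢᵃᵗ = 126.56 kPa
  T = 386.8 K: ΣzᵢPᵢˢᵃᵗ = 144.94 kPa
  T = 389.7 K: ΣzᵢPᵢˢᵃᵗ = 154.70 kPa
Interpolating between 386.8 K and 389.7 K gives T ≈ 388.5 K.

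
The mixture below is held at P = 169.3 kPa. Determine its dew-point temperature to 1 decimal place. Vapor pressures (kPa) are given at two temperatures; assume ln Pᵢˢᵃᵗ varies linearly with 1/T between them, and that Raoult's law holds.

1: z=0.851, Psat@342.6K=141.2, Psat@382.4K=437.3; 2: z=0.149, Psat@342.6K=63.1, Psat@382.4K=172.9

Dew-point temperature: Σzᵢ·P/Pᵢˢᵃᵗ(T) = 1. Interpolate ln Pᵢˢᵃᵗ = aᵢ + bᵢ/T.
  T = 342.6 K: ΣzᵢP/Pᵢˢᵃᵗ = 1.4201
  T = 382.4 K: ΣzᵢP/Pᵢˢᵃᵗ = 0.4754
  T = 362.5 K: ΣzᵢP/Pᵢˢᵃᵗ = 0.7970
  T = 352.6 K: ΣzᵢP/Pᵢˢᵃᵗ = 1.0536
  T = 357.6 K: ΣzᵢP/Pᵢˢᵃᵗ = 0.9133
  T = 355.1 K: ΣzᵢP/Pᵢˢᵃᵗ = 0.9804
Interpolating between 352.6 K and 355.1 K gives T ≈ 354.4 K.

T = 354.4 K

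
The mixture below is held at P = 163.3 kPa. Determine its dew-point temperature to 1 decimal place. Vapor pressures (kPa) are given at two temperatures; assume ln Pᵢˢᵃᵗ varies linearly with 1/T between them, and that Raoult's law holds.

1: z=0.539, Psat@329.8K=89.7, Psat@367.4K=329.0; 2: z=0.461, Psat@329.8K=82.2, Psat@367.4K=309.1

Dew-point temperature: Σzᵢ·P/Pᵢˢᵃᵗ(T) = 1. Interpolate ln Pᵢˢᵃᵗ = aᵢ + bᵢ/T.
  T = 329.8 K: ΣzᵢP/Pᵢˢᵃᵗ = 1.8971
  T = 367.4 K: ΣzᵢP/Pᵢˢᵃᵗ = 0.5111
  T = 348.6 K: ΣzᵢP/Pᵢˢᵃᵗ = 0.9504
  T = 339.2 K: ΣzᵢP/Pᵢˢᵃᵗ = 1.3300
  T = 343.9 K: ΣzᵢP/Pᵢˢᵃᵗ = 1.1217
  T = 346.2 K: ΣzᵢP/Pᵢˢᵃᵗ = 1.0338
  T = 347.4 K: ΣzᵢP/Pᵢˢᵃᵗ = 0.9911
Interpolating between 346.2 K and 347.4 K gives T ≈ 347.1 K.

T = 347.1 K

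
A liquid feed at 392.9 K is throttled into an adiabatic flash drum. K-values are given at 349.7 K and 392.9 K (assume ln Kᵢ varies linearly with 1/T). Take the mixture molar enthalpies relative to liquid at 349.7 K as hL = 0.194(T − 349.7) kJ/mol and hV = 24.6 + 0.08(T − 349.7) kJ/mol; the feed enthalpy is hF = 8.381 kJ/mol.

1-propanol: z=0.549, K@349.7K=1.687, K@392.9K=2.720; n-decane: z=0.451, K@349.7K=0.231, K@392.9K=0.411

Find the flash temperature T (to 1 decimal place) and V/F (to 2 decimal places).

Adiabatic flash: solve Rachford–Rice at each trial T, then check hF = ψ·hV(T) + (1−ψ)·hL(T).
  T = 349.7 K: K = (1.687, 0.231), RR gives ψ = 0.057, H_out = 1.413 kJ/mol
  T = 392.9 K: K = (2.720, 0.411), RR gives ψ = 0.670, H_out = 21.561 kJ/mol
  T = 371.3 K: K = (2.172, 0.313), RR gives ψ = 0.415, H_out = 13.371 kJ/mol
  T = 360.5 K: K = (1.921, 0.270), RR gives ψ = 0.263, H_out = 8.239 kJ/mol
  T = 365.9 K: K = (2.045, 0.291), RR gives ψ = 0.343, H_out = 10.948 kJ/mol
  T = 363.2 K: K = (1.983, 0.281), RR gives ψ = 0.304, H_out = 9.635 kJ/mol
  T = 361.9 K: K = (1.953, 0.276), RR gives ψ = 0.285, H_out = 8.974 kJ/mol
Linear interpolation between T = 360.5 (H_out = 8.239) and T = 361.9 (H_out = 8.974) on hF = 8.381 gives T ≈ 360.8 K, at which ψ = 0.27.

T = 360.8 K, V/F = 0.27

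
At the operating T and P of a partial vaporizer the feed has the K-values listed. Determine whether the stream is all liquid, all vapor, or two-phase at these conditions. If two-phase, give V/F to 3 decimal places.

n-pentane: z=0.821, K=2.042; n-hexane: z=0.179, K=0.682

all vapor

ΣzᵢKᵢ = 1.799; Σzᵢ/Kᵢ = 0.665.
Since Σzᵢ/Kᵢ < 1 the mixture is above its dew point — single vapor phase.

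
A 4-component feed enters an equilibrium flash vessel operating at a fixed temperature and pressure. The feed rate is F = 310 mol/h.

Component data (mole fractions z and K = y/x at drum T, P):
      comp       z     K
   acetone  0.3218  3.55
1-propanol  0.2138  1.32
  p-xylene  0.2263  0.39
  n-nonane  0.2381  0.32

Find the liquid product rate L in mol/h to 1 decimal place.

Rachford–Rice: g(V/F) = Σ zᵢ(Kᵢ−1)/(1+V/F(Kᵢ−1)) = 0.
Check two-phase: ΣzᵢKᵢ = 1.5891 > 1 and Σzᵢ/Kᵢ = 1.5769 > 1, so g(0) = 0.5891 > 0 and g(1) = -0.5769 < 0.
Iterate (Newton) starting at V/F = 0.5:
  V/F = 0.5000: g = -0.02426, g' = -0.8476 → V/F = 0.4714
Converged at V/F = 0.4714.
Then V = V/F·F = 0.4714·310 = 146.1 mol/h and L = F − V = 163.9 mol/h.

L = 163.9 mol/h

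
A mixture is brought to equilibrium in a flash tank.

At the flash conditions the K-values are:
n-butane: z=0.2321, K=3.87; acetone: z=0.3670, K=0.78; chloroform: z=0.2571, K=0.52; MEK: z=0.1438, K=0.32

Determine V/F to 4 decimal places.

Rachford–Rice: g(V/F) = Σ zᵢ(Kᵢ−1)/(1+V/F(Kᵢ−1)) = 0.
Feasibility: ΣzᵢKᵢ = 1.3642, Σzᵢ/Kᵢ = 1.4743 — both > 1, two phases present.
Iterate (Newton) starting at V/F = 0.7:
  V/F = 0.7000: g = -0.24653, g' = -0.6125 → V/F = 0.2975
  V/F = 0.2975: g = 0.00638, g' = -0.7617 → V/F = 0.3059
Converged at V/F = 0.3059.

V/F = 0.3059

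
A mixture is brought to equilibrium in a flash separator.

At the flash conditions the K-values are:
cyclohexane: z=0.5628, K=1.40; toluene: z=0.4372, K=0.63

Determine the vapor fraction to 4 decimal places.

ψ = 0.4281

Material balance + equilibrium reduce to Σ zᵢ(Kᵢ−1)/(1+ψ(Kᵢ−1)) = 0.
Feasibility: ΣzᵢKᵢ = 1.0634, Σzᵢ/Kᵢ = 1.0960 — both > 1, two phases present.
Binary case is linear: z₁(K₁−1)(1+ψ(K₂−1)) + z₂(K₂−1)(1+ψ(K₁−1)) = 0
⇒ ψ = [z₁(K₁−1)+z₂(K₂−1)] / [−(K₁−1)(K₂−1)] = 0.06336/0.14800 = 0.4281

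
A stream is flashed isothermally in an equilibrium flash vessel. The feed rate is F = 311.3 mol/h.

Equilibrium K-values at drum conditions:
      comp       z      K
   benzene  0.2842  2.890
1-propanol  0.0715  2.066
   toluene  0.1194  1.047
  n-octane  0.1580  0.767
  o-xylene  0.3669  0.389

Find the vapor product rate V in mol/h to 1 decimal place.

Newton iteration, ψ⁰ = 0.38:
  ψ = 0.3800: g = 0.04002, g' = -0.6279 → ψ = 0.4437
  ψ = 0.4437: g = 0.00075, g' = -0.6065 → ψ = 0.4450
Converged at ψ = 0.4450.
Then V = ψ·F = 0.4450·311.3 = 138.5 mol/h and L = F − V = 172.8 mol/h.

V = 138.5 mol/h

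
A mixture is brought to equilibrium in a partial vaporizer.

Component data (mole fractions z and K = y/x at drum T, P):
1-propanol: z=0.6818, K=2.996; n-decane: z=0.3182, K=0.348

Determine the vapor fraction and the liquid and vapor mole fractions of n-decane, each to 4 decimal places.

Material balance + equilibrium reduce to Σ zᵢ(Kᵢ−1)/(1+ψ(Kᵢ−1)) = 0.
g(0) = ΣzᵢKᵢ − 1 = 1.1534 and g(1) = 1 − Σzᵢ/Kᵢ = -0.1419, so a root lies in (0, 1).
Iterate (Newton) starting at ψ = 0.5:
  ψ = 0.5000: g = 0.37330, g' = -0.9782 → ψ = 0.8816
  ψ = 0.8816: g = 0.00517, g' = -1.1049 → ψ = 0.8863
Converged at ψ = 0.8863.
Compositions from xᵢ = zᵢ/(1+ψ(Kᵢ−1)), yᵢ = Kᵢxᵢ:
  1-propanol: x = 0.2462, y = 0.7377
  n-decane: x = 0.7538, y = 0.2623

ψ = 0.8863, x_n-decane = 0.7538, y_n-decane = 0.2623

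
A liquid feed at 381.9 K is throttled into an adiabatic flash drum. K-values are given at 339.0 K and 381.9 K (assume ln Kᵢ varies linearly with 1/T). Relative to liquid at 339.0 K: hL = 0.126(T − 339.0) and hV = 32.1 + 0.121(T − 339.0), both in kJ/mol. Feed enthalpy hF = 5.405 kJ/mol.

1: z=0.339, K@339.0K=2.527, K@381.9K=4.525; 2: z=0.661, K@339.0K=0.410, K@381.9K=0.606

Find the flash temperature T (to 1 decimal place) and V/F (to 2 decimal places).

Adiabatic flash: solve Rachford–Rice at each trial T, then check hF = ψ·hV(T) + (1−ψ)·hL(T).
  T = 339.0 K: K = (2.527, 0.410), RR gives ψ = 0.142, H_out = 4.549 kJ/mol
  T = 381.9 K: K = (4.525, 0.606), RR gives ψ = 0.673, H_out = 26.861 kJ/mol
  T = 360.4 K: K = (3.438, 0.504), RR gives ψ = 0.412, H_out = 15.892 kJ/mol
  T = 349.7 K: K = (2.962, 0.456), RR gives ψ = 0.286, H_out = 10.521 kJ/mol
  T = 344.4 K: K = (2.741, 0.433), RR gives ψ = 0.218, H_out = 7.679 kJ/mol
  T = 341.7 K: K = (2.633, 0.421), RR gives ψ = 0.181, H_out = 6.150 kJ/mol
  T = 340.4 K: K = (2.581, 0.416), RR gives ψ = 0.162, H_out = 5.389 kJ/mol
Linear interpolation between T = 340.4 (H_out = 5.389) and T = 341.7 (H_out = 6.150) on hF = 5.405 gives T ≈ 340.4 K, at which ψ = 0.16.

T = 340.4 K, V/F = 0.16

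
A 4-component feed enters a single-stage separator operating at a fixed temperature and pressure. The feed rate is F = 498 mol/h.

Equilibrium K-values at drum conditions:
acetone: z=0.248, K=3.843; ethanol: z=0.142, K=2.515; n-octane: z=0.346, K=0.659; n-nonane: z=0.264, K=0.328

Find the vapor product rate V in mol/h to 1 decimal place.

V = 251.7 mol/h

Rachford–Rice: g(V/F) = Σ zᵢ(Kᵢ−1)/(1+V/F(Kᵢ−1)) = 0.
Check two-phase: ΣzᵢKᵢ = 1.625 > 1 and Σzᵢ/Kᵢ = 1.451 > 1, so g(0) = 0.625 > 0 and g(1) = -0.451 < 0.
Iterate (Newton) starting at V/F = 0.5:
  V/F = 0.500: g = 0.0042, g' = -0.776 → V/F = 0.505
Converged at V/F = 0.505.
Then V = V/F·F = 0.5054·498 = 251.7 mol/h and L = F − V = 246.3 mol/h.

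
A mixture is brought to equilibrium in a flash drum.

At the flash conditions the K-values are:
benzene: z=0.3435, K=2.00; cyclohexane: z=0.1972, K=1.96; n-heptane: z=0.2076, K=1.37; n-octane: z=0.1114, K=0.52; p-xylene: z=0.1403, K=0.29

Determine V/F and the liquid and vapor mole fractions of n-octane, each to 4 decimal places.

V/F = 0.8597, x_n-octane = 0.1897, y_n-octane = 0.0986

Rachford–Rice: g(V/F) = Σ zᵢ(Kᵢ−1)/(1+V/F(Kᵢ−1)) = 0.
g(0) = ΣzᵢKᵢ − 1 = 0.4565 and g(1) = 1 − Σzᵢ/Kᵢ = -0.1219, so a root lies in (0, 1).
Iterate (Newton) starting at V/F = 0.5:
  V/F = 0.5000: g = 0.19694, g' = -0.4703 → V/F = 0.9187
  V/F = 0.9187: g = -0.04521, g' = -0.8276 → V/F = 0.8641
  V/F = 0.8641: g = -0.00316, g' = -0.7179 → V/F = 0.8597
Converged at V/F = 0.8597.
Compositions from xᵢ = zᵢ/(1+V/F(Kᵢ−1)), yᵢ = Kᵢxᵢ:
  benzene: x = 0.1847, y = 0.3694
  cyclohexane: x = 0.1080, y = 0.2118
  n-heptane: x = 0.1575, y = 0.2158
  n-octane: x = 0.1897, y = 0.0986
  p-xylene: x = 0.3601, y = 0.1044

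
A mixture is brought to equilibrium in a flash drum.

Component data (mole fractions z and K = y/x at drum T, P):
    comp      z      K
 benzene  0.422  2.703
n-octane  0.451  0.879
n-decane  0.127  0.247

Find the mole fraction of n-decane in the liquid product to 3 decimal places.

x_n-decane = 0.322

Newton iteration, ψ⁰ = 0.43:
  ψ = 0.430: g = 0.2159, g' = -0.573 → ψ = 0.807
  ψ = 0.807: g = -0.0015, g' = -0.693 → ψ = 0.805
Converged at ψ = 0.805.
Compositions from xᵢ = zᵢ/(1+ψ(Kᵢ−1)), yᵢ = Kᵢxᵢ:
  benzene: x = 0.178, y = 0.481
  n-octane: x = 0.500, y = 0.439
  n-decane: x = 0.322, y = 0.080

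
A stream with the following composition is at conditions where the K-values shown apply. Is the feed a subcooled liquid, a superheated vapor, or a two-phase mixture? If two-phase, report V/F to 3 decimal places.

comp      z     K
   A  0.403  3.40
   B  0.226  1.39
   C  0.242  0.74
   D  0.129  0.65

ΣzᵢKᵢ = 1.947; Σzᵢ/Kᵢ = 0.807.
Since Σzᵢ/Kᵢ < 1 the mixture is above its dew point — single vapor phase.

superheated vapor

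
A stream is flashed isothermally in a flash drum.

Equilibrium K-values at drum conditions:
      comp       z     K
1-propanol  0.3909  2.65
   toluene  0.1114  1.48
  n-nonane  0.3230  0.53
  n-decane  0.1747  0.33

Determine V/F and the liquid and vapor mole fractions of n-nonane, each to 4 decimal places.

Rachford–Rice: g(V/F) = Σ zᵢ(Kᵢ−1)/(1+V/F(Kᵢ−1)) = 0.
Feasibility: ΣzᵢKᵢ = 1.4296, Σzᵢ/Kᵢ = 1.3616 — both > 1, two phases present.
Newton–Raphson from V/F = 0.5:
  V/F = 0.5000: g = 0.02208, g' = -0.6355 → V/F = 0.5347
  V/F = 0.5347: g = 0.00003, g' = -0.6343 → V/F = 0.5348
Converged at V/F = 0.5348.
Compositions from xᵢ = zᵢ/(1+V/F(Kᵢ−1)), yᵢ = Kᵢxᵢ:
  1-propanol: x = 0.2077, y = 0.5503
  toluene: x = 0.0886, y = 0.1312
  n-nonane: x = 0.4314, y = 0.2287
  n-decane: x = 0.2723, y = 0.0898

V/F = 0.5348, x_n-nonane = 0.4314, y_n-nonane = 0.2287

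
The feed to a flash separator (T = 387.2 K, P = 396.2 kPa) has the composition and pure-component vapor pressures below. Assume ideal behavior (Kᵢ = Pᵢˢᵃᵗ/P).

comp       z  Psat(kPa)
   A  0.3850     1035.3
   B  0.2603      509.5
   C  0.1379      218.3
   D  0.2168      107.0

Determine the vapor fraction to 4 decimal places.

ψ = 0.6184

Raoult's law: Kᵢ = Pᵢˢᵃᵗ/P = Pᵢˢᵃᵗ/396.2.
  K_A = 1035.3/396.2 = 2.613074, K_B = 509.5/396.2 = 1.285967, K_C = 218.3/396.2 = 0.550984, K_D = 107.0/396.2 = 0.270066
Rachford–Rice: g(ψ) = Σ zᵢ(Kᵢ−1)/(1+ψ(Kᵢ−1)) = 0.
Check two-phase: ΣzᵢKᵢ = 1.4753 > 1 and Σzᵢ/Kᵢ = 1.4028 > 1, so g(0) = 0.4753 > 0 and g(1) = -0.4028 < 0.
Iterate (Newton) starting at ψ = 0.58:
  ψ = 0.5800: g = 0.02654, g' = -0.6813 → ψ = 0.6190
  ψ = 0.6190: g = -0.00042, g' = -0.7039 → ψ = 0.6184
Converged at ψ = 0.6184.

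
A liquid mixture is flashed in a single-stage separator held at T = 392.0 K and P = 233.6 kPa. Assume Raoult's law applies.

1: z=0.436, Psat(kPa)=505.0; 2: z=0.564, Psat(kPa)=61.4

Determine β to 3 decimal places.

Raoult's law: Kᵢ = Pᵢˢᵃᵗ/P = Pᵢˢᵃᵗ/233.6.
  K_1 = 505.0/233.6 = 2.16182, K_2 = 61.4/233.6 = 0.26284
Rachford–Rice: g(β) = Σ zᵢ(Kᵢ−1)/(1+β(Kᵢ−1)) = 0.
Check two-phase: ΣzᵢKᵢ = 1.091 > 1 and Σzᵢ/Kᵢ = 2.347 > 1, so g(0) = 0.091 > 0 and g(1) = -1.347 < 0.
Newton–Raphson from β = 0.5:
  β = 0.500: g = -0.3380, g' = -1.004 → β = 0.163
  β = 0.163: g = -0.0469, g' = -0.812 → β = 0.106
Converged at β = 0.106.

β = 0.106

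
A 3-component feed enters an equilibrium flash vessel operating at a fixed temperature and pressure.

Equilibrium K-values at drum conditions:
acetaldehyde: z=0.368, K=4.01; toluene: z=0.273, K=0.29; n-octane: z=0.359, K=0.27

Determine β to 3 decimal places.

Iterate (Newton) starting at β = 0.47:
  β = 0.470: g = -0.2311, g' = -1.325 → β = 0.296
  β = 0.296: g = 0.0067, g' = -1.465 → β = 0.300
Converged at β = 0.300.

β = 0.300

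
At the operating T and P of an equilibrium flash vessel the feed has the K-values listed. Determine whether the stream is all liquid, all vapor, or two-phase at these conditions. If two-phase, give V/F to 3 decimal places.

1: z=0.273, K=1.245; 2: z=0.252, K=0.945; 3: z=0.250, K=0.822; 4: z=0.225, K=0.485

all liquid

ΣzᵢKᵢ = 0.893; Σzᵢ/Kᵢ = 1.254.
Since ΣzᵢKᵢ < 1 the mixture is below its bubble point — single liquid phase.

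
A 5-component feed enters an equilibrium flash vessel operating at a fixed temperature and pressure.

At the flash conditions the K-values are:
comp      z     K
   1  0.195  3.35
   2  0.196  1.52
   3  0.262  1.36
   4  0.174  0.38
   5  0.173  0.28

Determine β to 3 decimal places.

β = 0.532

Material balance + equilibrium reduce to Σ zᵢ(Kᵢ−1)/(1+β(Kᵢ−1)) = 0.
g(0) = ΣzᵢKᵢ − 1 = 0.422 and g(1) = 1 − Σzᵢ/Kᵢ = -0.456, so a root lies in (0, 1).
Newton–Raphson from β = 0.5:
  β = 0.500: g = 0.0205, g' = -0.645 → β = 0.532
Converged at β = 0.532.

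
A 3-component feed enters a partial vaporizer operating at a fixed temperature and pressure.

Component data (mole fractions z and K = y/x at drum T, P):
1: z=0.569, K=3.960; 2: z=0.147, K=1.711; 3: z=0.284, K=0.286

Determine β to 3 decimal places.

β = 0.870

Let β = V/F and solve Σ zᵢ(Kᵢ−1)/(1+β(Kᵢ−1)) = 0.
g(0) = ΣzᵢKᵢ − 1 = 1.586 and g(1) = 1 − Σzᵢ/Kᵢ = -0.223, so a root lies in (0, 1).
Newton–Raphson from β = 0.68:
  β = 0.680: g = 0.2353, g' = -1.130 → β = 0.888
  β = 0.888: g = -0.0262, g' = -1.489 → β = 0.871
  β = 0.871: g = -0.0005, g' = -1.429 → β = 0.870
Converged at β = 0.870.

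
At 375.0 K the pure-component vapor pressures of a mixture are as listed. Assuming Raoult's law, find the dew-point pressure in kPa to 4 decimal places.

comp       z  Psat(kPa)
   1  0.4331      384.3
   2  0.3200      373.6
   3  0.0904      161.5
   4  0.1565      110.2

Pdew = 252.3078 kPa

At the dew point ψ → 1, so Σzᵢ/Kᵢ = 1 with Kᵢ = Pᵢˢᵃᵗ/P ⇒ 1/P = Σzᵢ/Pᵢˢᵃᵗ.
1/P = 0.4331/384.3 + 0.3200/373.6 + 0.0904/161.5 + 0.1565/110.2 = 0.0039634 ⇒ P = 252.3078 kPa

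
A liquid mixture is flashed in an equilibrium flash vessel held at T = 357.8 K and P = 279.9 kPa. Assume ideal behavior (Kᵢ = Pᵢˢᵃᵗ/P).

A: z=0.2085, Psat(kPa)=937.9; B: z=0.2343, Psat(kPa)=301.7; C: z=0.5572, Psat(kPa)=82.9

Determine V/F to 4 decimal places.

V/F = 0.0936

Raoult's law: Kᵢ = Pᵢˢᵃᵗ/P = Pᵢˢᵃᵗ/279.9.
  K_A = 937.9/279.9 = 3.350840, K_B = 301.7/279.9 = 1.077885, K_C = 82.9/279.9 = 0.296177
Material balance + equilibrium reduce to Σ zᵢ(Kᵢ−1)/(1+V/F(Kᵢ−1)) = 0.
Check two-phase: ΣzᵢKᵢ = 1.1162 > 1 and Σzᵢ/Kᵢ = 2.1609 > 1, so g(0) = 0.1162 > 0 and g(1) = -1.1609 < 0.
Iterate (Newton) starting at V/F = 0.65:
  V/F = 0.6500: g = -0.51162, g' = -1.1194 → V/F = 0.1929
  V/F = 0.1929: g = -0.09862, g' = -0.9163 → V/F = 0.0853
  V/F = 0.0853: g = 0.00916, g' = -1.1132 → V/F = 0.0936
Converged at V/F = 0.0936.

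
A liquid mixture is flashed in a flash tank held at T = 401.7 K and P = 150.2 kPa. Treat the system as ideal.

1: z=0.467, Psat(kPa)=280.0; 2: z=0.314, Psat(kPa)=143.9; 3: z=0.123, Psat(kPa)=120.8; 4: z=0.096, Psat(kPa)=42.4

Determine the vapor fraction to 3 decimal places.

Raoult's law: Kᵢ = Pᵢˢᵃᵗ/P = Pᵢˢᵃᵗ/150.2.
  K_1 = 280.0/150.2 = 1.86418, K_2 = 143.9/150.2 = 0.95806, K_3 = 120.8/150.2 = 0.80426, K_4 = 42.4/150.2 = 0.28229
Newton–Raphson from ψ = 0.62:
  ψ = 0.620: g = 0.0977, g' = -0.315 → ψ = 0.930
  ψ = 0.930: g = -0.0267, g' = -0.562 → ψ = 0.883
  ψ = 0.883: g = -0.0019, g' = -0.488 → ψ = 0.879
Converged at ψ = 0.879.

ψ = 0.879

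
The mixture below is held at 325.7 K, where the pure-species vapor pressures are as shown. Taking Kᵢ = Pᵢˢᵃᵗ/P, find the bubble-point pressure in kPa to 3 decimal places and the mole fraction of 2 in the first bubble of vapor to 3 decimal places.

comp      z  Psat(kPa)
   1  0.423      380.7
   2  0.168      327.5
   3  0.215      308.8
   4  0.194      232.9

Pbub = 327.631 kPa, y_2 = 0.168

At the bubble point ψ → 0, so ΣzᵢKᵢ = 1 with Kᵢ = Pᵢˢᵃᵗ/P ⇒ P = ΣzᵢPᵢˢᵃᵗ.
P = 0.423·380.7 + 0.168·327.5 + 0.215·308.8 + 0.194·232.9 = 327.631 kPa
yᵢ = zᵢPᵢˢᵃᵗ/P ⇒ y_2 = 0.168·327.5/327.631 = 0.168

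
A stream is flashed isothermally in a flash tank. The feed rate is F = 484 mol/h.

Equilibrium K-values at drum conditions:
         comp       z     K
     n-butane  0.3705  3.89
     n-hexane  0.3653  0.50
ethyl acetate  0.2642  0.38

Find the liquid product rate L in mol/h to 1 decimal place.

Material balance + equilibrium reduce to Σ zᵢ(Kᵢ−1)/(1+β(Kᵢ−1)) = 0.
g(0) = ΣzᵢKᵢ − 1 = 0.7243 and g(1) = 1 − Σzᵢ/Kᵢ = -0.5211, so a root lies in (0, 1).
Newton–Raphson from β = 0.53:
  β = 0.5300: g = -0.06954, g' = -0.8771 → β = 0.4507
  β = 0.4507: g = 0.00190, g' = -0.9315 → β = 0.4528
Converged at β = 0.4528.
Then V = β·F = 0.4528·484 = 219.1 mol/h and L = F − V = 264.9 mol/h.

L = 264.9 mol/h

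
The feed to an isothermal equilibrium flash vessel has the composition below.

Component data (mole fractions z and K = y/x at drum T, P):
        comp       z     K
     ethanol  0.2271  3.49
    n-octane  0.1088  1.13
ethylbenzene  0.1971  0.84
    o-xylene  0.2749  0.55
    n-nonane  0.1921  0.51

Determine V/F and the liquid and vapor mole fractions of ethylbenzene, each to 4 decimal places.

Newton iteration, V/F⁰ = 0.5:
  V/F = 0.5000: g = -0.05341, g' = -0.4606 → V/F = 0.3840
  V/F = 0.3840: g = 0.00344, g' = -0.5267 → V/F = 0.3906
Converged at V/F = 0.3906.
Compositions from xᵢ = zᵢ/(1+V/F(Kᵢ−1)), yᵢ = Kᵢxᵢ:
  ethanol: x = 0.1151, y = 0.4018
  n-octane: x = 0.1035, y = 0.1170
  ethylbenzene: x = 0.2102, y = 0.1766
  o-xylene: x = 0.3335, y = 0.1834
  n-nonane: x = 0.2376, y = 0.1212

V/F = 0.3906, x_ethylbenzene = 0.2102, y_ethylbenzene = 0.1766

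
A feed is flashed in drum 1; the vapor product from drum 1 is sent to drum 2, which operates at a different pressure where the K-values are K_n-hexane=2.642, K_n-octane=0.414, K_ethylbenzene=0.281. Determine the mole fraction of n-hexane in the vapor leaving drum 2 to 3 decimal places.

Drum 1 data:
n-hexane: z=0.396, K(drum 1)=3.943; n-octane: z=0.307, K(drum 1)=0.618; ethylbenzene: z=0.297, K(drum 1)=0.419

y_n-hexane (drum 2) = 0.748

Drum 1:
Iterate (Newton) starting at ψ₁ = 0.5:
  ψ₁ = 0.500: g = 0.0834, g' = -0.829 → ψ₁ = 0.601
  ψ₁ = 0.601: g = 0.0039, g' = -0.760 → ψ₁ = 0.606
Converged at ψ₁ = 0.606.
Drum-1 compositions:
  n-hexane: x = 0.142, y = 0.561
  n-octane: x = 0.399, y = 0.247
  ethylbenzene: x = 0.458, y = 0.192
Drum-2 feed = drum-1 vapor: z₂ = (0.5611, 0.2468, 0.1920).
Drum 2:
Let ψ₂ = V/F and solve Σ zᵢ(Kᵢ−1)/(1+ψ₂(Kᵢ−1)) = 0.
Check two-phase: ΣzᵢKᵢ = 1.639 > 1 and Σzᵢ/Kᵢ = 1.492 > 1, so g(0) = 0.639 > 0 and g(1) = -0.492 < 0.
Newton iteration, ψ₂⁰ = 0.5:
  ψ₂ = 0.500: g = 0.0858, g' = -0.868 → ψ₂ = 0.599
  ψ₂ = 0.599: g = -0.0008, g' = -0.892 → ψ₂ = 0.598
Converged at ψ₂ = 0.598.
  n-hexane: x = 0.283, y = 0.748
  n-octane: x = 0.380, y = 0.157
  ethylbenzene: x = 0.337, y = 0.095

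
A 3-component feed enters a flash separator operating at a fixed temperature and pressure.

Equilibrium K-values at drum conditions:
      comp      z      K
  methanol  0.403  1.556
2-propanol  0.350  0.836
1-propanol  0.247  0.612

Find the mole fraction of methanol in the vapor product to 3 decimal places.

y_methanol = 0.500

Rachford–Rice: g(V/F) = Σ zᵢ(Kᵢ−1)/(1+V/F(Kᵢ−1)) = 0.
Check two-phase: ΣzᵢKᵢ = 1.071 > 1 and Σzᵢ/Kᵢ = 1.081 > 1, so g(0) = 0.071 > 0 and g(1) = -0.081 < 0.
Newton iteration, V/F⁰ = 0.5:
  V/F = 0.500: g = -0.0061, g' = -0.145 → V/F = 0.458
Converged at V/F = 0.458.
Compositions from xᵢ = zᵢ/(1+V/F(Kᵢ−1)), yᵢ = Kᵢxᵢ:
  methanol: x = 0.321, y = 0.500
  2-propanol: x = 0.378, y = 0.316
  1-propanol: x = 0.300, y = 0.184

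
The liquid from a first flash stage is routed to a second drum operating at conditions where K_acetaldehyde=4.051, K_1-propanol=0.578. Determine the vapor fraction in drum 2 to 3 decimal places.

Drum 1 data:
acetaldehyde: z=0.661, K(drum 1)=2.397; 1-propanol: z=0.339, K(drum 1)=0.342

Drum 1:
Material balance + equilibrium reduce to Σ zᵢ(Kᵢ−1)/(1+ψ₁(Kᵢ−1)) = 0.
Check two-phase: ΣzᵢKᵢ = 1.700 > 1 and Σzᵢ/Kᵢ = 1.267 > 1, so g(0) = 0.700 > 0 and g(1) = -0.267 < 0.
Binary case is linear: z₁(K₁−1)(1+ψ₁(K₂−1)) + z₂(K₂−1)(1+ψ₁(K₁−1)) = 0
⇒ ψ₁ = [z₁(K₁−1)+z₂(K₂−1)] / [−(K₁−1)(K₂−1)] = 0.7004/0.9192 = 0.762
Drum-1 compositions:
  acetaldehyde: x = 0.320, y = 0.768
  1-propanol: x = 0.680, y = 0.232
Drum-2 feed = drum-1 liquid: z₂ = (0.3202, 0.6798).
Drum 2:
Rachford–Rice: g(ψ₂) = Σ zᵢ(Kᵢ−1)/(1+ψ₂(Kᵢ−1)) = 0.
Check two-phase: ΣzᵢKᵢ = 1.690 > 1 and Σzᵢ/Kᵢ = 1.255 > 1, so g(0) = 0.690 > 0 and g(1) = -0.255 < 0.
Binary case is linear: z₁(K₁−1)(1+ψ₂(K₂−1)) + z₂(K₂−1)(1+ψ₂(K₁−1)) = 0
⇒ ψ₂ = [z₁(K₁−1)+z₂(K₂−1)] / [−(K₁−1)(K₂−1)] = 0.6900/1.2875 = 0.536
  acetaldehyde: x = 0.122, y = 0.492
  1-propanol: x = 0.878, y = 0.508

V/F (drum 2) = 0.536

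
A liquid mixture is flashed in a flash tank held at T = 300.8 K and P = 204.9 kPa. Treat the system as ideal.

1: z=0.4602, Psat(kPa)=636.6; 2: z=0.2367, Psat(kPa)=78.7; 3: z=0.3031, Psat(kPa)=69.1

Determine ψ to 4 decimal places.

Raoult's law: Kᵢ = Pᵢˢᵃᵗ/P = Pᵢˢᵃᵗ/204.9.
  K_1 = 636.6/204.9 = 3.106881, K_2 = 78.7/204.9 = 0.384090, K_3 = 69.1/204.9 = 0.337238
Material balance + equilibrium reduce to Σ zᵢ(Kᵢ−1)/(1+ψ(Kᵢ−1)) = 0.
Feasibility: ΣzᵢKᵢ = 1.6229, Σzᵢ/Kᵢ = 1.6632 — both > 1, two phases present.
Iterate (Newton) starting at ψ = 0.52:
  ψ = 0.5200: g = -0.05832, g' = -0.9695 → ψ = 0.4598
  ψ = 0.4598: g = 0.00013, g' = -0.9772 → ψ = 0.4600
Converged at ψ = 0.4600.

ψ = 0.4600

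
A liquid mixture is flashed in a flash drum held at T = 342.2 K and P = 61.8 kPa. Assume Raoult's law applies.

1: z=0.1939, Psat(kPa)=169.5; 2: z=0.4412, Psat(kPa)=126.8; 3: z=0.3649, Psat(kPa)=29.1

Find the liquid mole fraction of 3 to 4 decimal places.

Raoult's law: Kᵢ = Pᵢˢᵃᵗ/P = Pᵢˢᵃᵗ/61.8.
  K_1 = 169.5/61.8 = 2.742718, K_2 = 126.8/61.8 = 2.051780, K_3 = 29.1/61.8 = 0.470874
Newton–Raphson from V/F = 0.44:
  V/F = 0.4400: g = 0.25682, g' = -0.5903 → V/F = 0.8750
  V/F = 0.8750: g = 0.01592, g' = -0.5790 → V/F = 0.9025
  V/F = 0.9025: g = -0.00017, g' = -0.5917 → V/F = 0.9023
Converged at V/F = 0.9023.
Compositions from xᵢ = zᵢ/(1+V/F(Kᵢ−1)), yᵢ = Kᵢxᵢ:
  1: x = 0.0754, y = 0.2067
  2: x = 0.2264, y = 0.4645
  3: x = 0.6982, y = 0.3288

x_3 = 0.6982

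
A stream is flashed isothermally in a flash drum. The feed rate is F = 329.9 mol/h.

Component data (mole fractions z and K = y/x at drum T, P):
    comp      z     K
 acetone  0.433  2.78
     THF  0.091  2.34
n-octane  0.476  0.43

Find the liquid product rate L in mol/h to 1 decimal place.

L = 119.3 mol/h

Material balance + equilibrium reduce to Σ zᵢ(Kᵢ−1)/(1+ψ(Kᵢ−1)) = 0.
Check two-phase: ΣzᵢKᵢ = 1.621 > 1 and Σzᵢ/Kᵢ = 1.302 > 1, so g(0) = 0.621 > 0 and g(1) = -0.302 < 0.
Iterate (Newton) starting at ψ = 0.5:
  ψ = 0.500: g = 0.1013, g' = -0.745 → ψ = 0.636
  ψ = 0.636: g = 0.0017, g' = -0.730 → ψ = 0.638
Converged at ψ = 0.638.
Then V = ψ·F = 0.6384·329.9 = 210.6 mol/h and L = F − V = 119.3 mol/h.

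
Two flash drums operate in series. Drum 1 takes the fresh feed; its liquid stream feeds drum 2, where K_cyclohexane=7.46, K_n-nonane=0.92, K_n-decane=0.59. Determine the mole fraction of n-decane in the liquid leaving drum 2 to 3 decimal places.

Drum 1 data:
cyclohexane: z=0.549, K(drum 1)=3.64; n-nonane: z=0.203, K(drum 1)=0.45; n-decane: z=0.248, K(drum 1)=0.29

x_n-decane (drum 2) = 0.618

Drum 1:
Iterate (Newton) starting at ψ₁ = 0.5:
  ψ₁ = 0.500: g = 0.1977, g' = -1.128 → ψ₁ = 0.675
  ψ₁ = 0.675: g = 0.0050, g' = -1.111 → ψ₁ = 0.680
Converged at ψ₁ = 0.680.
Drum-1 compositions:
  cyclohexane: x = 0.196, y = 0.715
  n-nonane: x = 0.324, y = 0.146
  n-decane: x = 0.479, y = 0.139
Drum-2 feed = drum-1 liquid: z₂ = (0.1965, 0.3242, 0.4793).
Drum 2:
Iterate (Newton) starting at ψ₂ = 0.64:
  ψ₂ = 0.640: g = -0.0466, g' = -0.461 → ψ₂ = 0.539
  ψ₂ = 0.539: g = 0.0038, g' = -0.543 → ψ₂ = 0.546
Converged at ψ₂ = 0.546.
  cyclohexane: x = 0.043, y = 0.324
  n-nonane: x = 0.339, y = 0.312
  n-decane: x = 0.618, y = 0.364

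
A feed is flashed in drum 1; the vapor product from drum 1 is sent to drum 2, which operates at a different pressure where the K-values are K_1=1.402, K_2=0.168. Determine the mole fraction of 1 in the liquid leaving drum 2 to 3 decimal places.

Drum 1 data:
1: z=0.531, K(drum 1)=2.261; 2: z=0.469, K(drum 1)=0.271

Drum 1:
Rachford–Rice: g(ψ₁) = Σ zᵢ(Kᵢ−1)/(1+ψ₁(Kᵢ−1)) = 0.
Check two-phase: ΣzᵢKᵢ = 1.328 > 1 and Σzᵢ/Kᵢ = 1.965 > 1, so g(0) = 0.328 > 0 and g(1) = -0.965 < 0.
Newton iteration, ψ₁⁰ = 0.5:
  ψ₁ = 0.500: g = -0.1273, g' = -0.935 → ψ₁ = 0.364
  ψ₁ = 0.364: g = -0.0063, g' = -0.858 → ψ₁ = 0.356
Converged at ψ₁ = 0.356.
Drum-1 compositions:
  1: x = 0.366, y = 0.828
  2: x = 0.634, y = 0.172
Drum-2 feed = drum-1 vapor: z₂ = (0.8283, 0.1717).
Drum 2:
Let ψ₂ = V/F and solve Σ zᵢ(Kᵢ−1)/(1+ψ₂(Kᵢ−1)) = 0.
Feasibility: ΣzᵢKᵢ = 1.190, Σzᵢ/Kᵢ = 1.613 — both > 1, two phases present.
Newton–Raphson from ψ₂ = 0.36:
  ψ₂ = 0.360: g = 0.0869, g' = -0.344 → ψ₂ = 0.612
  ψ₂ = 0.612: g = -0.0241, g' = -0.580 → ψ₂ = 0.571
  ψ₂ = 0.571: g = -0.0013, g' = -0.520 → ψ₂ = 0.568
Converged at ψ₂ = 0.568.
  1: x = 0.674, y = 0.945
  2: x = 0.326, y = 0.055

x_1 (drum 2) = 0.674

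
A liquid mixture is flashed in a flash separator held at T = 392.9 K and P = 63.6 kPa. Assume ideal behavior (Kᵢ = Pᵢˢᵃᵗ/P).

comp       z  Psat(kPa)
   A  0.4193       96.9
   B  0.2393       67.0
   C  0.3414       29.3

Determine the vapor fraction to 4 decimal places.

ψ = 0.2227

Raoult's law: Kᵢ = Pᵢˢᵃᵗ/P = Pᵢˢᵃᵗ/63.6.
  K_A = 96.9/63.6 = 1.523585, K_B = 67.0/63.6 = 1.053459, K_C = 29.3/63.6 = 0.460692
Iterate (Newton) starting at ψ = 0.5:
  ψ = 0.5000: g = -0.06565, g' = -0.2590 → ψ = 0.2465
  ψ = 0.2465: g = -0.00529, g' = -0.2229 → ψ = 0.2228
  ψ = 0.2228: g = -0.00002, g' = -0.2211 → ψ = 0.2227
Converged at ψ = 0.2227.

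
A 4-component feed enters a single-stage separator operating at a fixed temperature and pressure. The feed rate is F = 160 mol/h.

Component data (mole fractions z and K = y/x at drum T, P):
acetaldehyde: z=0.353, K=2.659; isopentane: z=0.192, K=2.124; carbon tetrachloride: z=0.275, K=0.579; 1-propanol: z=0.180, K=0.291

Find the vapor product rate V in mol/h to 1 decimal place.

V = 106.3 mol/h

Material balance + equilibrium reduce to Σ zᵢ(Kᵢ−1)/(1+ψ(Kᵢ−1)) = 0.
Feasibility: ΣzᵢKᵢ = 1.558, Σzᵢ/Kᵢ = 1.317 — both > 1, two phases present.
Newton–Raphson from ψ = 0.5:
  ψ = 0.500: g = 0.1139, g' = -0.685 → ψ = 0.666
  ψ = 0.666: g = -0.0012, g' = -0.718 → ψ = 0.665
Converged at ψ = 0.665.
Then V = ψ·F = 0.6646·160 = 106.3 mol/h and L = F − V = 53.7 mol/h.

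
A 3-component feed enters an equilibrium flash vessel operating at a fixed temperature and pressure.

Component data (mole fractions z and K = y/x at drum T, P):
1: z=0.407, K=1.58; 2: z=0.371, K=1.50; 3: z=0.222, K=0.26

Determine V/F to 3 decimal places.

Rachford–Rice: g(V/F) = Σ zᵢ(Kᵢ−1)/(1+V/F(Kᵢ−1)) = 0.
Check two-phase: ΣzᵢKᵢ = 1.257 > 1 and Σzᵢ/Kᵢ = 1.359 > 1, so g(0) = 0.257 > 0 and g(1) = -0.359 < 0.
Iterate (Newton) starting at V/F = 0.33:
  V/F = 0.330: g = 0.1400, g' = -0.378 → V/F = 0.701
  V/F = 0.701: g = -0.0360, g' = -0.645 → V/F = 0.645
  V/F = 0.645: g = -0.0022, g' = -0.570 → V/F = 0.641
Converged at V/F = 0.641.

V/F = 0.641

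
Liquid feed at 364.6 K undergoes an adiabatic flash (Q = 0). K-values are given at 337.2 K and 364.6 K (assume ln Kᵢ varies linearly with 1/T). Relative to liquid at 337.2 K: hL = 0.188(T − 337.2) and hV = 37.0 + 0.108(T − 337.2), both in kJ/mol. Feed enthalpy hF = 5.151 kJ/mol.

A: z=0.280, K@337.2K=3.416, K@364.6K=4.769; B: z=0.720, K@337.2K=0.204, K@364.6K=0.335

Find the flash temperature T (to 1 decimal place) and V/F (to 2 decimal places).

Adiabatic flash: solve Rachford–Rice at each trial T, then check hF = ψ·hV(T) + (1−ψ)·hL(T).
  T = 337.2 K: K = (3.416, 0.204), RR gives ψ = 0.054, H_out = 1.989 kJ/mol
  T = 364.6 K: K = (4.769, 0.335), RR gives ψ = 0.230, H_out = 13.158 kJ/mol
  T = 350.9 K: K = (4.063, 0.264), RR gives ψ = 0.145, H_out = 7.793 kJ/mol
  T = 344.0 K: K = (3.729, 0.232), RR gives ψ = 0.101, H_out = 4.960 kJ/mol
  T = 347.4 K: K = (3.892, 0.248), RR gives ψ = 0.123, H_out = 6.374 kJ/mol
  T = 345.7 K: K = (3.810, 0.240), RR gives ψ = 0.112, H_out = 5.672 kJ/mol
Linear interpolation between T = 344.0 (H_out = 4.960) and T = 345.7 (H_out = 5.672) on hF = 5.151 gives T ≈ 344.5 K, at which ψ = 0.10.

T = 344.5 K, V/F = 0.10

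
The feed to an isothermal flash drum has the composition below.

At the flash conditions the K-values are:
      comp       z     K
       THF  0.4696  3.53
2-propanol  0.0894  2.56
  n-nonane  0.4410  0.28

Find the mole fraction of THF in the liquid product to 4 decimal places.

x_THF = 0.1888

Rachford–Rice: g(ψ) = Σ zᵢ(Kᵢ−1)/(1+ψ(Kᵢ−1)) = 0.
g(0) = ΣzᵢKᵢ − 1 = 1.0100 and g(1) = 1 − Σzᵢ/Kᵢ = -0.7430, so a root lies in (0, 1).
Iterate (Newton) starting at ψ = 0.47:
  ψ = 0.4700: g = 0.14327, g' = -1.2220 → ψ = 0.5872
  ψ = 0.5872: g = 0.00063, g' = -1.2320 → ψ = 0.5878
Converged at ψ = 0.5878.
Compositions from xᵢ = zᵢ/(1+ψ(Kᵢ−1)), yᵢ = Kᵢxᵢ:
  THF: x = 0.1888, y = 0.6665
  2-propanol: x = 0.0466, y = 0.1194
  n-nonane: x = 0.7645, y = 0.2141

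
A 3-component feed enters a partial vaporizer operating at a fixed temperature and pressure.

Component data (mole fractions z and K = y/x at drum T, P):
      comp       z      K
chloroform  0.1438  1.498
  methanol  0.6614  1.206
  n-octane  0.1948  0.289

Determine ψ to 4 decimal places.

Rachford–Rice: g(ψ) = Σ zᵢ(Kᵢ−1)/(1+ψ(Kᵢ−1)) = 0.
Check two-phase: ΣzᵢKᵢ = 1.0694 > 1 and Σzᵢ/Kᵢ = 1.3185 > 1, so g(0) = 0.0694 > 0 and g(1) = -0.3185 < 0.
Newton–Raphson from ψ = 0.5:
  ψ = 0.5000: g = -0.03404, g' = -0.2830 → ψ = 0.3797
  ψ = 0.3797: g = -0.00314, g' = -0.2341 → ψ = 0.3663
  ψ = 0.3663: g = -0.00003, g' = -0.2298 → ψ = 0.3662
Converged at ψ = 0.3662.

ψ = 0.3662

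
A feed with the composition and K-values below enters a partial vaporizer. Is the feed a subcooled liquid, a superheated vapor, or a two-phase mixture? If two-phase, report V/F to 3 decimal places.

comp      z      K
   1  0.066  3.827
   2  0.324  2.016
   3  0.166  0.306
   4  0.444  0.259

ΣzᵢKᵢ = 1.072; Σzᵢ/Kᵢ = 2.435.
Both exceed 1, so a two-phase solution exists.
Newton iteration, ψ⁰ = 0.3:
  ψ = 0.300: g = -0.2153, g' = -0.881 → ψ = 0.056
  ψ = 0.056: g = 0.0097, g' = -1.045 → ψ = 0.065
Converged at ψ = 0.065.

two-phase, V/F = 0.065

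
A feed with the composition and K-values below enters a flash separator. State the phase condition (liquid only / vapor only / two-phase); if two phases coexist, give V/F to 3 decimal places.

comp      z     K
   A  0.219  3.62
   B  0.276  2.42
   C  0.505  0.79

vapor only

ΣzᵢKᵢ = 1.860; Σzᵢ/Kᵢ = 0.814.
Since Σzᵢ/Kᵢ < 1 the mixture is above its dew point — single vapor phase.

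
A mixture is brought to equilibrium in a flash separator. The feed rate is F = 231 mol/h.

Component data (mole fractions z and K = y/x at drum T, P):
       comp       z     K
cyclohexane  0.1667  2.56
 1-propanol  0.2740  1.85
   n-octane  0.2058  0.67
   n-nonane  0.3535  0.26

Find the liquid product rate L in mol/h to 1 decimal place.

Newton–Raphson from ψ = 0.5:
  ψ = 0.5000: g = -0.18702, g' = -0.7454 → ψ = 0.2491
  ψ = 0.2491: g = -0.01522, g' = -0.6628 → ψ = 0.2261
  ψ = 0.2261: g = 0.00004, g' = -0.6663 → ψ = 0.2262
Converged at ψ = 0.2262.
Then V = ψ·F = 0.2262·231 = 52.2 mol/h and L = F − V = 178.8 mol/h.

L = 178.8 mol/h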